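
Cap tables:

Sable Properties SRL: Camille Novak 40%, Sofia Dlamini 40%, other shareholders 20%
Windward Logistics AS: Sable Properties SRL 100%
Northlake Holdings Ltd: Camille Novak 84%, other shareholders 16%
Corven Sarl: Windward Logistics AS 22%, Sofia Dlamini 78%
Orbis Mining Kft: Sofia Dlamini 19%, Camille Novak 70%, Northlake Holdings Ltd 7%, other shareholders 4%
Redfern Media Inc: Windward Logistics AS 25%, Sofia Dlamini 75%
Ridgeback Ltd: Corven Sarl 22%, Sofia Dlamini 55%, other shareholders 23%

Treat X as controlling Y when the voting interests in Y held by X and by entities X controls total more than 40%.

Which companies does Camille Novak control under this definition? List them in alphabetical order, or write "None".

Camille holds 84% of Northlake, so Camille controls Northlake.
Camille and Northlake together hold 70% + 7% = 77% of Orbis, so Camille controls Orbis.
No other company's threshold is met.

Northlake Holdings Ltd, Orbis Mining Kft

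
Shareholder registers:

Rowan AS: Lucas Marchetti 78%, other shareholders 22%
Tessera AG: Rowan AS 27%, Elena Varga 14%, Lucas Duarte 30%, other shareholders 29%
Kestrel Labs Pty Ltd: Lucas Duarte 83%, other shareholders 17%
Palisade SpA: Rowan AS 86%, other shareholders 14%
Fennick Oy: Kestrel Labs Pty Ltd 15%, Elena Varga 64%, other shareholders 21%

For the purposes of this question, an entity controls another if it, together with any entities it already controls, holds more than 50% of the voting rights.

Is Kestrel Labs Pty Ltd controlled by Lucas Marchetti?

No

Lucas Marchetti holds 78% of Rowan, so Lucas Marchetti controls Rowan.
Rowan holds 86% of Palisade, so Lucas Marchetti controls Palisade.
Neither Lucas Marchetti nor any entity Lucas Marchetti controls holds any voting interest in Kestrel.
So Lucas Marchetti does not control Kestrel.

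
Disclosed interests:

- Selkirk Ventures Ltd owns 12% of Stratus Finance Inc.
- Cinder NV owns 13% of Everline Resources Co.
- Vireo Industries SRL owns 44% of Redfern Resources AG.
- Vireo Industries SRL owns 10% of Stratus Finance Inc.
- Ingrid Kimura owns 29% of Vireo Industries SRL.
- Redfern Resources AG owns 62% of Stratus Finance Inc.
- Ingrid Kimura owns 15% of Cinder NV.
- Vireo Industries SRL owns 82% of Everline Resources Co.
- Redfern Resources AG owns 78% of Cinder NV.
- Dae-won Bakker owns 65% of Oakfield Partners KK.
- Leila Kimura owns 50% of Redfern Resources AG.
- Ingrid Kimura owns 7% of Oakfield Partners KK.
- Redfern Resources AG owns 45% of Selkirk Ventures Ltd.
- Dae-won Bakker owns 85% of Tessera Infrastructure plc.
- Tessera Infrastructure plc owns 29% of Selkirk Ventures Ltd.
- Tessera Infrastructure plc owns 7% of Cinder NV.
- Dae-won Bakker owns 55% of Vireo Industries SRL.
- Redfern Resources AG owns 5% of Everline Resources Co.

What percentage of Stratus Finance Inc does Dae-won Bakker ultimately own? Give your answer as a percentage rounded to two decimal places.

24.77%

Dae-won reaches Stratus along 4 paths.
Via Vireo: 55% × 10% = 5.5%.
Via Vireo → Redfern: 55% × 44% × 62% = 15.004%.
Via Vireo → Redfern → Selkirk: 55% × 44% × 45% × 12% = 1.3068%.
Via Tessera → Selkirk: 85% × 29% × 12% = 2.958%.
Total: 5.5% + 15.004% + 1.3068% + 2.958% = 24.7688%.
Rounded: 24.77%.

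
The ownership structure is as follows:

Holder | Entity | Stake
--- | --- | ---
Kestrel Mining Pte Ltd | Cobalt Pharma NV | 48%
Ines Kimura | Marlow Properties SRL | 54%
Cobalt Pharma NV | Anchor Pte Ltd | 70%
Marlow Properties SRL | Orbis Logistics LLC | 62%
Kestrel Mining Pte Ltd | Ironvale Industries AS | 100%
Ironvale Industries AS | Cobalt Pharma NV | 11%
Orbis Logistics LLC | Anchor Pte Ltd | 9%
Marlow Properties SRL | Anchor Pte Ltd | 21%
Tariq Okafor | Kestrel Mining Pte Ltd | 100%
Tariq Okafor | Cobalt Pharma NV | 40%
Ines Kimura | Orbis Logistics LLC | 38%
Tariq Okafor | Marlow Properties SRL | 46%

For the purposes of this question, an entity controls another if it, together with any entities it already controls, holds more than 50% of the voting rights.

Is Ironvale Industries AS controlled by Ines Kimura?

No

Ines holds 54% of Marlow, so Ines controls Marlow.
Ines and Marlow together hold 38% + 62% = 100% of Orbis, so Ines controls Orbis.
Neither Ines nor any entity Ines controls holds any voting interest in Ironvale.
So Ines does not control Ironvale.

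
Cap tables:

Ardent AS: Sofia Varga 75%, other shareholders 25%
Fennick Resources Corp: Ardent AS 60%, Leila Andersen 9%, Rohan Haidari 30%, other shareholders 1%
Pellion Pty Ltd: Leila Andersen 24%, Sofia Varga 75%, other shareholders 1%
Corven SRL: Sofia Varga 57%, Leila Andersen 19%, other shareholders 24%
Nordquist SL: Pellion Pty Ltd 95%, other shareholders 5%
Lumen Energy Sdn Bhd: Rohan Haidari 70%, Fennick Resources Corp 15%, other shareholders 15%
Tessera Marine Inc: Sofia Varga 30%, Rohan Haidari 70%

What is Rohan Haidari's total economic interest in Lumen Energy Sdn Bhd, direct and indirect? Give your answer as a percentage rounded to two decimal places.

Rohan reaches Lumen along 2 paths.
Direct stake: 70% = 70%.
Via Fennick: 30% × 15% = 4.5%.
Total: 70% + 4.5% = 74.5%.
Rounded: 74.50%.

74.50%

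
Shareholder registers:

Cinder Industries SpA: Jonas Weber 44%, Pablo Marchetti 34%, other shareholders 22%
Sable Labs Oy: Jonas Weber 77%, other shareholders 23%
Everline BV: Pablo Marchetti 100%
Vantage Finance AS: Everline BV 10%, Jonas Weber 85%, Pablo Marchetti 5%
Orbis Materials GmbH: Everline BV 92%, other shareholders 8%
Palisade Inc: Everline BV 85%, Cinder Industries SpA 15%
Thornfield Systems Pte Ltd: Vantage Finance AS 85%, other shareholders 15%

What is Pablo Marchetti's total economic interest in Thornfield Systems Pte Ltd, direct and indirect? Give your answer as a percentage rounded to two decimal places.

12.75%

Pablo reaches Thornfield along 2 paths.
Via Everline → Vantage: 100% × 10% × 85% = 8.5%.
Via Vantage: 5% × 85% = 4.25%.
Total: 8.5% + 4.25% = 12.75%.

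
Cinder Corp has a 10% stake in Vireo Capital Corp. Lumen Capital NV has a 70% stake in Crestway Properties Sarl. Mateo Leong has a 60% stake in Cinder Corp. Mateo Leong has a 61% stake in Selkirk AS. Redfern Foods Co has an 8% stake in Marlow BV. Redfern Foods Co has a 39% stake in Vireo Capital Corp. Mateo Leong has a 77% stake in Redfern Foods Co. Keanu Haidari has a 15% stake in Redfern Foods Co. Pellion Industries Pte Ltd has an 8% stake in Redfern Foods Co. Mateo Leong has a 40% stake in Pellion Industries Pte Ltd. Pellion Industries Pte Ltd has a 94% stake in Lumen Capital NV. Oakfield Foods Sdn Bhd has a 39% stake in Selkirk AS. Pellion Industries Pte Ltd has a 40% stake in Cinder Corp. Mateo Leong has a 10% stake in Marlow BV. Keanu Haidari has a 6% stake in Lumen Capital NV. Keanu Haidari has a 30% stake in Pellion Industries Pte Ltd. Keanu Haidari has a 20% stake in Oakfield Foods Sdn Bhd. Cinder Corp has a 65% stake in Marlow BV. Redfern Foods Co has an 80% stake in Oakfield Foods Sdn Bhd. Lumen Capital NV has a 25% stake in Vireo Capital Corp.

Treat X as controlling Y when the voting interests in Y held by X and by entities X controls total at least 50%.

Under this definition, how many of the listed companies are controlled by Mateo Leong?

5

Mateo holds 60% of Cinder, so Mateo controls Cinder.
Mateo holds 77% of Redfern, so Mateo controls Redfern.
Redfern holds 80% of Oakfield, so Mateo controls Oakfield.
Mateo and Oakfield together hold 61% + 39% = 100% of Selkirk, so Mateo controls Selkirk.
Redfern and Cinder and Mateo together hold 8% + 65% + 10% = 83% of Marlow, so Mateo controls Marlow.
No other company's threshold is met.
Mateo controls 5 companies.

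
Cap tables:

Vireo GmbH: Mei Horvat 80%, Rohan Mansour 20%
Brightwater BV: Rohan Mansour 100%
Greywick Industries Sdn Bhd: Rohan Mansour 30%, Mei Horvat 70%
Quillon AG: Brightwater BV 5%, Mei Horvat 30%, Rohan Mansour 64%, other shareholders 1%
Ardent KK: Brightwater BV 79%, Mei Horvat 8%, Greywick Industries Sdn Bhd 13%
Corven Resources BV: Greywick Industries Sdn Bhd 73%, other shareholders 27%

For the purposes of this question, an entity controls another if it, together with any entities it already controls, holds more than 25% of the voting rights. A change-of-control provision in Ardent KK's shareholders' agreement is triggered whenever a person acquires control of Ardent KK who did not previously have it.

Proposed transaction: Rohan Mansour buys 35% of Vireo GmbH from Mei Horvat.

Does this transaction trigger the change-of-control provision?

No

The purchase adds only to Rohan's holdings (Mei's stake shrinks), so Rohan is the only person who could newly come to control Ardent.
Rohan holds 100% of Brightwater, so Rohan controls Brightwater.
Rohan holds 30% of Greywick, so Rohan controls Greywick.
Brightwater and Greywick together hold 79% + 13% = 92% of Ardent, so Rohan controls Ardent.
So Rohan already controls Ardent before the transaction.
After the purchase, Rohan's direct stake in Vireo rises to 20% + 35% = 55%, and Mei's stake falls to 45%.
Rohan controlled Ardent already, so this is not a new person acquiring control; every other person's position is unchanged or reduced.
No new person acquires control, so the clause is not triggered.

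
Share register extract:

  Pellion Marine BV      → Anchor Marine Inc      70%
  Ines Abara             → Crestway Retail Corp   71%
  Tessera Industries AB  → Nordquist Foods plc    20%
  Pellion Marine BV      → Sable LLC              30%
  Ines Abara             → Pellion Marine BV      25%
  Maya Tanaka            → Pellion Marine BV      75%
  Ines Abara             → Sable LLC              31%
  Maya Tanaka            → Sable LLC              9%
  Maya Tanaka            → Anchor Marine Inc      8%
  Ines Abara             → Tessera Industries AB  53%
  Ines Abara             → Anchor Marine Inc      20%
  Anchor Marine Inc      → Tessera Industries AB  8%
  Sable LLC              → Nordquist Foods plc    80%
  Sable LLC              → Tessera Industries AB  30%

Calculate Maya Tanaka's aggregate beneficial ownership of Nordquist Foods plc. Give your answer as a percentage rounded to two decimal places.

Maya reaches Nordquist along 6 paths.
Via Pellion → Anchor → Tessera: 75% × 70% × 8% × 20% = 0.84%.
Via Anchor → Tessera: 8% × 8% × 20% = 0.128%.
Via Sable → Tessera: 9% × 30% × 20% = 0.54%.
Via Pellion → Sable → Tessera: 75% × 30% × 30% × 20% = 1.35%.
Via Sable: 9% × 80% = 7.2%.
Via Pellion → Sable: 75% × 30% × 80% = 18%.
Total: 0.84% + 0.128% + 0.54% + 1.35% + 7.2% + 18% = 28.058%.
Rounded: 28.06%.

28.06%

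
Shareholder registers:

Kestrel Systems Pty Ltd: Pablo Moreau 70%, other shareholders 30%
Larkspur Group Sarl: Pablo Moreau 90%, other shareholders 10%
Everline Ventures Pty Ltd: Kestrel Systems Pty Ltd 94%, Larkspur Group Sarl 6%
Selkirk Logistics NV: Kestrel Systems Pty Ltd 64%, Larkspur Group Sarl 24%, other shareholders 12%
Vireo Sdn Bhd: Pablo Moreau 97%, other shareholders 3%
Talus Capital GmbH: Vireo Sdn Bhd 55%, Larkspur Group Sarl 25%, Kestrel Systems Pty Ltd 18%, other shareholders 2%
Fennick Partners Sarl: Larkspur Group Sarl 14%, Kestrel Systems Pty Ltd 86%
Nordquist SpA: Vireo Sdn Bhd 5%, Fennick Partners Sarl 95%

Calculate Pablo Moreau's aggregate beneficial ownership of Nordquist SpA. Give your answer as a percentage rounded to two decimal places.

74.01%

Pablo reaches Nordquist along 3 paths.
Via Vireo: 97% × 5% = 4.85%.
Via Larkspur → Fennick: 90% × 14% × 95% = 11.97%.
Via Kestrel → Fennick: 70% × 86% × 95% = 57.19%.
Total: 4.85% + 11.97% + 57.19% = 74.01%.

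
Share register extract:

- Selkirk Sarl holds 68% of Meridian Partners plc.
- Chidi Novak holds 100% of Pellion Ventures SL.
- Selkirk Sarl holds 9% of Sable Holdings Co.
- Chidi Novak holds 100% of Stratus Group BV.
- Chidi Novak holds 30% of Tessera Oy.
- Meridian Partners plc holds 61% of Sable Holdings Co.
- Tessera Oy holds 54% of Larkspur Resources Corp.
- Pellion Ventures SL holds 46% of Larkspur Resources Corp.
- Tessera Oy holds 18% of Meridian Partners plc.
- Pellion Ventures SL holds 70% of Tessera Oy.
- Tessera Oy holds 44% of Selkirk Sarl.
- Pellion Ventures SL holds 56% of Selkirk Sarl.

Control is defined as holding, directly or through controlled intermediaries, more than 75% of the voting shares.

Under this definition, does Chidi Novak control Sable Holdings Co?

No

Chidi holds 100% of Pellion, so Chidi controls Pellion.
Pellion and Chidi together hold 70% + 30% = 100% of Tessera, so Chidi controls Tessera.
Pellion and Tessera together hold 46% + 54% = 100% of Larkspur, so Chidi controls Larkspur.
Pellion and Tessera together hold 56% + 44% = 100% of Selkirk, so Chidi controls Selkirk.
Selkirk and Tessera together hold 68% + 18% = 86% of Meridian, so Chidi controls Meridian.
Chidi holds 100% of Stratus, so Chidi controls Stratus.
In Sable, Chidi's side holds only 61% + 9% = 70%, not > 75%.
So Chidi does not control Sable.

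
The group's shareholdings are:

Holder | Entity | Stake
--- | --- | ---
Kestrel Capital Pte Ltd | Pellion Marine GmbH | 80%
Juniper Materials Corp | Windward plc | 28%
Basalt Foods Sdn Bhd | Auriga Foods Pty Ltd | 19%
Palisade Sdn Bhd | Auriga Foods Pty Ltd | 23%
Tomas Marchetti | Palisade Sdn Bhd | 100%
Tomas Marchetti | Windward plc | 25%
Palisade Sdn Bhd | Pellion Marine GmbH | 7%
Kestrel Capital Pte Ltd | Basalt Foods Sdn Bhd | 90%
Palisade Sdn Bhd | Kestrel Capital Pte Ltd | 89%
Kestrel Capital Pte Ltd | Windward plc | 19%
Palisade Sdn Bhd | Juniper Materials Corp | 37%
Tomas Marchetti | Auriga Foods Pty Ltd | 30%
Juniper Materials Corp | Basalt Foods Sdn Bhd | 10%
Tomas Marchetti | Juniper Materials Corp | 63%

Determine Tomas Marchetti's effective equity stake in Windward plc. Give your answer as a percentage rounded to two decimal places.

Tomas reaches Windward along 4 paths.
Via Juniper: 63% × 28% = 17.64%.
Via Palisade → Juniper: 100% × 37% × 28% = 10.36%.
Via Palisade → Kestrel: 100% × 89% × 19% = 16.91%.
Direct stake: 25% = 25%.
Total: 17.64% + 10.36% + 16.91% + 25% = 69.91%.

69.91%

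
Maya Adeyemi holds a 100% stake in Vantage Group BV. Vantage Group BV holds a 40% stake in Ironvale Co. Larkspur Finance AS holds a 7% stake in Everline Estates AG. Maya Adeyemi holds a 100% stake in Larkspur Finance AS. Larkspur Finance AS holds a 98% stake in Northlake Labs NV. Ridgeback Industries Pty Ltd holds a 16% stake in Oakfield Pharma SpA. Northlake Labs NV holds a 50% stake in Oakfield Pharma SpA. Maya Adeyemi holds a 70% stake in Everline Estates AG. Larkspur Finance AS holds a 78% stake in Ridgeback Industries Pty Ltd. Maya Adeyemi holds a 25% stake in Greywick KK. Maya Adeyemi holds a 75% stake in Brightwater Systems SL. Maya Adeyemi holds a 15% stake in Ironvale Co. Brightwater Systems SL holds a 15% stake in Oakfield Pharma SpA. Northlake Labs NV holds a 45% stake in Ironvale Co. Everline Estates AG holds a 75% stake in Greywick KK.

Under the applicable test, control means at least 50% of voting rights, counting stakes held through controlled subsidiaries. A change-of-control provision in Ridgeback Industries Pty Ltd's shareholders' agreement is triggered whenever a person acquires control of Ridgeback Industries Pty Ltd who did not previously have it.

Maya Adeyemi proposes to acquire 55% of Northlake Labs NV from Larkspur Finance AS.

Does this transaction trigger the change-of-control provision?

No

The purchase adds only to Maya's holdings (Larkspur's stake shrinks), so Maya is the only person who could newly come to control Ridgeback.
Maya holds 100% of Larkspur, so Maya controls Larkspur.
Larkspur holds 78% of Ridgeback, so Maya controls Ridgeback.
So Maya already controls Ridgeback before the transaction.
After the purchase, Maya holds 55% of Northlake directly, and Larkspur's stake falls to 43%.
Maya controlled Ridgeback already, so this is not a new person acquiring control; every other person's position is unchanged or reduced.
No new person acquires control, so the clause is not triggered.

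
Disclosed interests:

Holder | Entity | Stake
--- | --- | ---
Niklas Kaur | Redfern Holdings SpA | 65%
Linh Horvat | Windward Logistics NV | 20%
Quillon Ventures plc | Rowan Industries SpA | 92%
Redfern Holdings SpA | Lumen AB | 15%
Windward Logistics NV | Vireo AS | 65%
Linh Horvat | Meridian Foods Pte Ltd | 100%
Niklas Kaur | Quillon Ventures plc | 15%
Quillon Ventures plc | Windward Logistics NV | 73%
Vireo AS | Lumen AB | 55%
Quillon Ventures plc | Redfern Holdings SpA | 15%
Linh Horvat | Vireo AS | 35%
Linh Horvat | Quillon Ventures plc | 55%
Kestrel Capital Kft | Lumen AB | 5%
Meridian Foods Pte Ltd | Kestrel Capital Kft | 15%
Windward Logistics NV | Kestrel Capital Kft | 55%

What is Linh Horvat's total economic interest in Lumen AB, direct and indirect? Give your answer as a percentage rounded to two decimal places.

44.40%

Linh reaches Lumen along 7 paths.
Via Quillon → Windward → Kestrel: 55% × 73% × 55% × 5% = 1.104125%.
Via Windward → Kestrel: 20% × 55% × 5% = 0.55%.
Via Meridian → Kestrel: 100% × 15% × 5% = 0.75%.
Via Vireo: 35% × 55% = 19.25%.
Via Quillon → Windward → Vireo: 55% × 73% × 65% × 55% = 14.353625%.
Via Windward → Vireo: 20% × 65% × 55% = 7.15%.
Via Quillon → Redfern: 55% × 15% × 15% = 1.2375%.
Total: 1.104125% + 0.55% + 0.75% + 19.25% + 14.353625% + 7.15% + 1.2375% = 44.39525%.
Rounded: 44.40%.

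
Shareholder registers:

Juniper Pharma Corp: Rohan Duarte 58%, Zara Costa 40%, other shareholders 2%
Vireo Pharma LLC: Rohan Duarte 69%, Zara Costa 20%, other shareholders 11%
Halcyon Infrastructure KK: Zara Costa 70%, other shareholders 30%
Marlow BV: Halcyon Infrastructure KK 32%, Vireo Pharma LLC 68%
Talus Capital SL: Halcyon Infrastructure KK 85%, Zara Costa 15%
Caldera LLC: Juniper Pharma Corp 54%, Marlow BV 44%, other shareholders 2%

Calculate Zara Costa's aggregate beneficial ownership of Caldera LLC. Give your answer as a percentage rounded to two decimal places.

Zara reaches Caldera along 3 paths.
Via Juniper: 40% × 54% = 21.6%.
Via Halcyon → Marlow: 70% × 32% × 44% = 9.856%.
Via Vireo → Marlow: 20% × 68% × 44% = 5.984%.
Total: 21.6% + 9.856% + 5.984% = 37.44%.

37.44%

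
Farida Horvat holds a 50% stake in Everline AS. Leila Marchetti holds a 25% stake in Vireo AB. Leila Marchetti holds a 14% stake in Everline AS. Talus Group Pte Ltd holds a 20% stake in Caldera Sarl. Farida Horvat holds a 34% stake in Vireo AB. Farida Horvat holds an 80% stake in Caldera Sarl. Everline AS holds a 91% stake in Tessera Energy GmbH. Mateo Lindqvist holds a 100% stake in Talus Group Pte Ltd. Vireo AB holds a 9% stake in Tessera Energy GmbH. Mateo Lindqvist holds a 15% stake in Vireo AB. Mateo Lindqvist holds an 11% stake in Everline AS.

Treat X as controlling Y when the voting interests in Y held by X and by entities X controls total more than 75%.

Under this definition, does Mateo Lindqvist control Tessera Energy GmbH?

Mateo holds 100% of Talus, so Mateo controls Talus.
Neither Mateo nor any entity Mateo controls holds any voting interest in Tessera.
So Mateo does not control Tessera.

No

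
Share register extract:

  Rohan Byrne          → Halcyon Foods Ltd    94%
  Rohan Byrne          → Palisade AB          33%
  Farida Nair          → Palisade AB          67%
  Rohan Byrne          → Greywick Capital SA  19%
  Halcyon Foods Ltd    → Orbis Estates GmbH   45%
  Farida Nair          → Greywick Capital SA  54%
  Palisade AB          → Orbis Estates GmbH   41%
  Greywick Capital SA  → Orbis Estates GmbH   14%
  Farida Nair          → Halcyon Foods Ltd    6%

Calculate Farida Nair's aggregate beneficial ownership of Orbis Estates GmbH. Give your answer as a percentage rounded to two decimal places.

37.73%

Farida reaches Orbis along 3 paths.
Via Greywick: 54% × 14% = 7.56%.
Via Halcyon: 6% × 45% = 2.7%.
Via Palisade: 67% × 41% = 27.47%.
Total: 7.56% + 2.7% + 27.47% = 37.73%.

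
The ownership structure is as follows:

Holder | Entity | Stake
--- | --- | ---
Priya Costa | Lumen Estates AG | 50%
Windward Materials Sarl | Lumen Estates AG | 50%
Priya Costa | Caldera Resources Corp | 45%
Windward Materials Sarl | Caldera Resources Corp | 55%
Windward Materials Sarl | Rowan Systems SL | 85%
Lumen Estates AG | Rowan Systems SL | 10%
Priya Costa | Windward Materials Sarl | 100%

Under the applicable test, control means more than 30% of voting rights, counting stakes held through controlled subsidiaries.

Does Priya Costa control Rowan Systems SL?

Yes

Priya holds 100% of Windward, so Priya controls Windward.
Priya and Windward together hold 50% + 50% = 100% of Lumen, so Priya controls Lumen.
Lumen and Windward together hold 10% + 85% = 95% of Rowan, so Priya controls Rowan.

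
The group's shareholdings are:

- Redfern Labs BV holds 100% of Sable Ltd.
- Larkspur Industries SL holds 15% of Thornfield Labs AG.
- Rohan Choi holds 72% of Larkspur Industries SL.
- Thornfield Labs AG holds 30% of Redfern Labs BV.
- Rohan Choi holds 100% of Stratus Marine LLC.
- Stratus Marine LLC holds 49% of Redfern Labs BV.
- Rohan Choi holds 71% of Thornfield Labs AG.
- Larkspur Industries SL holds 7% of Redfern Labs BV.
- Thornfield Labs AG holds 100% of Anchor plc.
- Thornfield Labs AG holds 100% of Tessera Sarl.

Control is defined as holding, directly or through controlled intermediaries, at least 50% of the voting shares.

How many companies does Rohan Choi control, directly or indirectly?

7

Rohan holds 72% of Larkspur, so Rohan controls Larkspur.
Rohan holds 100% of Stratus, so Rohan controls Stratus.
Rohan and Larkspur together hold 71% + 15% = 86% of Thornfield, so Rohan controls Thornfield.
Stratus and Larkspur and Thornfield together hold 49% + 7% + 30% = 86% of Redfern, so Rohan controls Redfern.
Redfern holds 100% of Sable, so Rohan controls Sable.
Thornfield holds 100% of Tessera, so Rohan controls Tessera.
Thornfield holds 100% of Anchor, so Rohan controls Anchor.
Rohan controls 7 companies.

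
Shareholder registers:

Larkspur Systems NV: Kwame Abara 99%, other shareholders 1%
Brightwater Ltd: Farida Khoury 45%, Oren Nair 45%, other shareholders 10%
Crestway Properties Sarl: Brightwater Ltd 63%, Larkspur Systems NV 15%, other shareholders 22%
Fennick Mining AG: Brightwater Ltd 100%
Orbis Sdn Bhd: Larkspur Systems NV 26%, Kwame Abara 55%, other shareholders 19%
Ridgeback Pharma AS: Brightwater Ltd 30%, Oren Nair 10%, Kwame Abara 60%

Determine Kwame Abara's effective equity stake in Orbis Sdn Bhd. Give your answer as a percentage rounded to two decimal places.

Kwame reaches Orbis along 2 paths.
Via Larkspur: 99% × 26% = 25.74%.
Direct stake: 55% = 55%.
Total: 25.74% + 55% = 80.74%.

80.74%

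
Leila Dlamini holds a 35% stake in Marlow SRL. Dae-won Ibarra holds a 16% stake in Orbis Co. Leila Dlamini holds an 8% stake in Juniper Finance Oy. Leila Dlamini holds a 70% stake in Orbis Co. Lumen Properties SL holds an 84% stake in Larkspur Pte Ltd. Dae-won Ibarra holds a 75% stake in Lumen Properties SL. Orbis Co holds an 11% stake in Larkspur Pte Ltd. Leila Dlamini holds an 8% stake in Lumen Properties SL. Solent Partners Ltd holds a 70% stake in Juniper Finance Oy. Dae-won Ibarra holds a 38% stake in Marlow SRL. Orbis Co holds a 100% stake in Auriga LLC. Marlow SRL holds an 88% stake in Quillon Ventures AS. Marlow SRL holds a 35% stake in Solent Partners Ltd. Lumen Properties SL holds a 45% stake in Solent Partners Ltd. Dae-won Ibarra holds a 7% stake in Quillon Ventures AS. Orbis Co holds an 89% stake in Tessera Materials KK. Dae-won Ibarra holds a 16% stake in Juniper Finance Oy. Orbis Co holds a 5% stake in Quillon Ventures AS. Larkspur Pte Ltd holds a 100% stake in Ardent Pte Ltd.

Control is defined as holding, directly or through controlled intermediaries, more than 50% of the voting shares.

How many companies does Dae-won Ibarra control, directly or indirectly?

Dae-won holds 75% of Lumen, so Dae-won controls Lumen.
Lumen holds 84% of Larkspur, so Dae-won controls Larkspur.
Larkspur holds 100% of Ardent, so Dae-won controls Ardent.
No other company's threshold is met.
Dae-won controls 3 companies.

3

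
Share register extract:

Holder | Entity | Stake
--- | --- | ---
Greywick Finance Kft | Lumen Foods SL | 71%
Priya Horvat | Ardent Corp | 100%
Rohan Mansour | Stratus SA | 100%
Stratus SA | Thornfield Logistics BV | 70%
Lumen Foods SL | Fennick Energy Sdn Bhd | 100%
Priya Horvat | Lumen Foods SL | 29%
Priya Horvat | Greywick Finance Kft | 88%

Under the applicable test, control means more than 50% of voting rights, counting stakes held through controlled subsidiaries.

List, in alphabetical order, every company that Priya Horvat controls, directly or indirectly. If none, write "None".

Priya holds 88% of Greywick, so Priya controls Greywick.
Greywick and Priya together hold 71% + 29% = 100% of Lumen, so Priya controls Lumen.
Lumen holds 100% of Fennick, so Priya controls Fennick.
Priya holds 100% of Ardent, so Priya controls Ardent.
No other company's threshold is met.

Ardent Corp, Fennick Energy Sdn Bhd, Greywick Finance Kft, Lumen Foods SL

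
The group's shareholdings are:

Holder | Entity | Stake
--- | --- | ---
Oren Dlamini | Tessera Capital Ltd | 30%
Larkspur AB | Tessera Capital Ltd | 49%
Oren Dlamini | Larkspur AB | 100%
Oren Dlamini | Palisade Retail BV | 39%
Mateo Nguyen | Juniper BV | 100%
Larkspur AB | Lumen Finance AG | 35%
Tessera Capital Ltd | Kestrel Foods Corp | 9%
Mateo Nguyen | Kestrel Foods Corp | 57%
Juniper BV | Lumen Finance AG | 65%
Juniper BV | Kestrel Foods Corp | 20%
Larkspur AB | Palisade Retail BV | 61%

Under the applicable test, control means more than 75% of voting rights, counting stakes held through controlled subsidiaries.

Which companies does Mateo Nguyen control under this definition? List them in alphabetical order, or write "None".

Juniper BV, Kestrel Foods Corp

Mateo holds 100% of Juniper, so Mateo controls Juniper.
Juniper and Mateo together hold 20% + 57% = 77% of Kestrel, so Mateo controls Kestrel.
No other company's threshold is met.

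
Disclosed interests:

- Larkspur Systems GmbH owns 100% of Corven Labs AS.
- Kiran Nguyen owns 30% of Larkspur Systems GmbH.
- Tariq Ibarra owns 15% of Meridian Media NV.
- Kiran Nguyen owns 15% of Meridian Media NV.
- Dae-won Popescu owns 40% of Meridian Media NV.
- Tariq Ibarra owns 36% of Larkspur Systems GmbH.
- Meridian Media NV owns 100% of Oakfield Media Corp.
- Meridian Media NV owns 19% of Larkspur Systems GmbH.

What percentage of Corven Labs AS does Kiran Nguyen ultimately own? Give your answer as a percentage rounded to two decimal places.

32.85%

Kiran reaches Corven along 2 paths.
Via Meridian → Larkspur: 15% × 19% × 100% = 2.85%.
Via Larkspur: 30% × 100% = 30%.
Total: 2.85% + 30% = 32.85%.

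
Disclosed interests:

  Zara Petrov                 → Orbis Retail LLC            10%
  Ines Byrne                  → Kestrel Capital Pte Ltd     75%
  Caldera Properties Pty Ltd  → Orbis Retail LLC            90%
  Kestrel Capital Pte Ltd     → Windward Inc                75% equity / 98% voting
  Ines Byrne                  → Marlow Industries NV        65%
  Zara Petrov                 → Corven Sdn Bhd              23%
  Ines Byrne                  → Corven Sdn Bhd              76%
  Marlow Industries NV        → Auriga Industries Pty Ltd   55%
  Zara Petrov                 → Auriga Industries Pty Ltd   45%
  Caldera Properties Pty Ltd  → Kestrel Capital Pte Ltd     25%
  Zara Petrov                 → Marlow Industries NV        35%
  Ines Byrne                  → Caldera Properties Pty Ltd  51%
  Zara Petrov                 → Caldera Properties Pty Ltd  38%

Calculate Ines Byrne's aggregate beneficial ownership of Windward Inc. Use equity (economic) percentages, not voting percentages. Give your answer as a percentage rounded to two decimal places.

Ines reaches Windward along 2 paths.
Via Caldera → Kestrel: 51% × 25% × 75% = 9.5625%.
Via Kestrel: 75% × 75% = 56.25%.
Total: 9.5625% + 56.25% = 65.8125%.
Rounded: 65.81%.

65.81%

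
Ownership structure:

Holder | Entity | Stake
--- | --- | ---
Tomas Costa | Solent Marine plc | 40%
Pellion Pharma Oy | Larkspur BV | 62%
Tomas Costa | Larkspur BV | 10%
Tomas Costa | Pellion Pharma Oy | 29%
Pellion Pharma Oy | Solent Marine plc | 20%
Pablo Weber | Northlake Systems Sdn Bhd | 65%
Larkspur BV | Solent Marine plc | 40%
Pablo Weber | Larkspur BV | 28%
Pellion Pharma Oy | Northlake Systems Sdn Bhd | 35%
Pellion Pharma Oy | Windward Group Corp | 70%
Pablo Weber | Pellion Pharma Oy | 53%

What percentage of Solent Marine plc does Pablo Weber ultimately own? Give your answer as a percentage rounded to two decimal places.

34.94%

Pablo reaches Solent along 3 paths.
Via Pellion: 53% × 20% = 10.6%.
Via Pellion → Larkspur: 53% × 62% × 40% = 13.144%.
Via Larkspur: 28% × 40% = 11.2%.
Total: 10.6% + 13.144% + 11.2% = 34.944%.
Rounded: 34.94%.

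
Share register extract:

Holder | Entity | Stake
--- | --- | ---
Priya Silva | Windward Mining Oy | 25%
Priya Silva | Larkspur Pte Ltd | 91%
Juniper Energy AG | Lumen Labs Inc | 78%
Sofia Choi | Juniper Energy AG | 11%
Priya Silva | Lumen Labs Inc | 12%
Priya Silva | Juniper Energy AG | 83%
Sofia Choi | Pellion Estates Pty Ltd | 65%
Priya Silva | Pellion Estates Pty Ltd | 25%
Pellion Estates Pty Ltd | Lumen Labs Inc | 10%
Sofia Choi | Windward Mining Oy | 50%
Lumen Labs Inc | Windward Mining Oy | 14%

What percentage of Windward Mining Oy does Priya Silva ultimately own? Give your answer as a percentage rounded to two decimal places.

36.09%

Priya reaches Windward along 4 paths.
Direct stake: 25% = 25%.
Via Juniper → Lumen: 83% × 78% × 14% = 9.0636%.
Via Lumen: 12% × 14% = 1.68%.
Via Pellion → Lumen: 25% × 10% × 14% = 0.35%.
Total: 25% + 9.0636% + 1.68% + 0.35% = 36.0936%.
Rounded: 36.09%.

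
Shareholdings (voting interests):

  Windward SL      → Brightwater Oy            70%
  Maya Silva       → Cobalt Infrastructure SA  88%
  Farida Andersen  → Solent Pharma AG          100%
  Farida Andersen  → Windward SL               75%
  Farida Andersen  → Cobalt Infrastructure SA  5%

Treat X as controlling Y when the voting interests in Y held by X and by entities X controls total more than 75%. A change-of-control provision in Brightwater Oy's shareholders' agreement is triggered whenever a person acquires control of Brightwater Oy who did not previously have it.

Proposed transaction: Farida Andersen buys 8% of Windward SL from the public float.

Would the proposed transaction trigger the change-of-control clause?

No

The purchase changes only Farida's holdings, so Farida is the only person who could newly come to control Brightwater.
Farida holds 100% of Solent, so Farida controls Solent.
Neither Farida nor any entity Farida controls holds any voting interest in Brightwater.
So before the transaction, Farida does not control Brightwater.
After the purchase, Farida's direct stake in Windward rises to 75% + 8% = 83%.
Farida holds 83% of Windward, so Farida controls Windward.
After the transaction, Farida's side holds 70% of Brightwater, not > 75%, so Farida still does not control Brightwater.
No new person acquires control, so the clause is not triggered.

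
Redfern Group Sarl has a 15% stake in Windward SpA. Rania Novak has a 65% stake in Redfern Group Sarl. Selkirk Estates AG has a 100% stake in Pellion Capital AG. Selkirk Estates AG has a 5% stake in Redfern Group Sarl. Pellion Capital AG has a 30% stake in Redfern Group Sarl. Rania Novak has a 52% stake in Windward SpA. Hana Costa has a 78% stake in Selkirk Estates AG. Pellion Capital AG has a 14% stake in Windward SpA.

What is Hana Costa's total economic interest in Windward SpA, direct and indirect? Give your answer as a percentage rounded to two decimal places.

Hana reaches Windward along 3 paths.
Via Selkirk → Pellion: 78% × 100% × 14% = 10.92%.
Via Selkirk → Redfern: 78% × 5% × 15% = 0.585%.
Via Selkirk → Pellion → Redfern: 78% × 100% × 30% × 15% = 3.51%.
Total: 10.92% + 0.585% + 3.51% = 15.015%.
Rounded: 15.02%.

15.02%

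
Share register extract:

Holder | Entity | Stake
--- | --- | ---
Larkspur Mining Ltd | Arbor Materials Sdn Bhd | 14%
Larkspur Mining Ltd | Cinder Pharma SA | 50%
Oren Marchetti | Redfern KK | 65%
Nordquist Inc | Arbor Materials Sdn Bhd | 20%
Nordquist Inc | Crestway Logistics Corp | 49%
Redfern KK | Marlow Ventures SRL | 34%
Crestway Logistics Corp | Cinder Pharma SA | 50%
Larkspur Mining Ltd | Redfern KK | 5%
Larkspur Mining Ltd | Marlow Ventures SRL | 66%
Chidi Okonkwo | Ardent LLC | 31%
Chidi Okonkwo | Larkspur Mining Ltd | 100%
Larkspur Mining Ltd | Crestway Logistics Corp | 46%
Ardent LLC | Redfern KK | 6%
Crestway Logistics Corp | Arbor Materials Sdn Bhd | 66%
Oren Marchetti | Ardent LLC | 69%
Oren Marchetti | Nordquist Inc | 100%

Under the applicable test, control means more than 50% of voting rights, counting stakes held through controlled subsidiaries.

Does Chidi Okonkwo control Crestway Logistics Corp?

No

Chidi holds 100% of Larkspur, so Chidi controls Larkspur.
Larkspur holds 66% of Marlow, so Chidi controls Marlow.
In Crestway, Chidi's side holds only 46%, not > 50%.
So Chidi does not control Crestway.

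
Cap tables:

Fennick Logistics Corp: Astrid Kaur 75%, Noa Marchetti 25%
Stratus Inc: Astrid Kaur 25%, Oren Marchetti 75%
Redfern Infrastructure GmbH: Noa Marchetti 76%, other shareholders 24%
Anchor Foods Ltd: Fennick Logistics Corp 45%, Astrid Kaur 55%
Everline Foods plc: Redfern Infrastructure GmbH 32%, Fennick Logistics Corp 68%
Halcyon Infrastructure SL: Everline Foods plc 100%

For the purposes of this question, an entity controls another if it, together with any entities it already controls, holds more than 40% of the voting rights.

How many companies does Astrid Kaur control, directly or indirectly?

Astrid holds 75% of Fennick, so Astrid controls Fennick.
Fennick and Astrid together hold 45% + 55% = 100% of Anchor, so Astrid controls Anchor.
Fennick holds 68% of Everline, so Astrid controls Everline.
Everline holds 100% of Halcyon, so Astrid controls Halcyon.
No other company's threshold is met.
Astrid controls 4 companies.

4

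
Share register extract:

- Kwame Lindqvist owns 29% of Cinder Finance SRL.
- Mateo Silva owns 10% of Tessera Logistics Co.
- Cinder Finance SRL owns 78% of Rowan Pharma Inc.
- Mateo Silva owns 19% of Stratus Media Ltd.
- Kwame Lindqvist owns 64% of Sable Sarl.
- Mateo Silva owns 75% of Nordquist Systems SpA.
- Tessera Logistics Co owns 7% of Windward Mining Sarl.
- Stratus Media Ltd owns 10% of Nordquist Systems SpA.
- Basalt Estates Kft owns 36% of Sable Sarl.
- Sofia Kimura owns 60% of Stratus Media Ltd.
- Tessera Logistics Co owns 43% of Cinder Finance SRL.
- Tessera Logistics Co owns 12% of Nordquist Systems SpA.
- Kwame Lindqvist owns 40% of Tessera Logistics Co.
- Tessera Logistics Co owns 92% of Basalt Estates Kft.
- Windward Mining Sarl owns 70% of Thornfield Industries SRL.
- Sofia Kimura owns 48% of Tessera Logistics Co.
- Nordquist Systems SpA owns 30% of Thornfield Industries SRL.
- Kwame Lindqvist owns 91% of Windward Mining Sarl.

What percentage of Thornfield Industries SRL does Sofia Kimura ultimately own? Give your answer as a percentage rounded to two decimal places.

5.88%

Sofia reaches Thornfield along 3 paths.
Via Tessera → Windward: 48% × 7% × 70% = 2.352%.
Via Tessera → Nordquist: 48% × 12% × 30% = 1.728%.
Via Stratus → Nordquist: 60% × 10% × 30% = 1.8%.
Total: 2.352% + 1.728% + 1.8% = 5.88%.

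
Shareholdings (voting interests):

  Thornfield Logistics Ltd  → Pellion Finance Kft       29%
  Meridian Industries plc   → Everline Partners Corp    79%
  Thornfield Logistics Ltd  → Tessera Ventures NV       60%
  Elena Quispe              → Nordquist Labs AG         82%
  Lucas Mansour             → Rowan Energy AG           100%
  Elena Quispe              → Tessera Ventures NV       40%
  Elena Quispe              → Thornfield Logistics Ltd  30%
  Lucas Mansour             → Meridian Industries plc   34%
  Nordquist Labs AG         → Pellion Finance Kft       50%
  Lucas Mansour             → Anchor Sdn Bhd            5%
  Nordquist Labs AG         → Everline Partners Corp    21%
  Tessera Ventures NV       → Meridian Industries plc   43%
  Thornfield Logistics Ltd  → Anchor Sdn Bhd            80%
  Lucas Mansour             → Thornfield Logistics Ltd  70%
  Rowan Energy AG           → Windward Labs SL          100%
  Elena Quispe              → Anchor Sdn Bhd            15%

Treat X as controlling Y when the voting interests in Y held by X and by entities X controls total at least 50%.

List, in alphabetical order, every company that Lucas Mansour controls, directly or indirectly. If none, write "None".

Lucas holds 70% of Thornfield, so Lucas controls Thornfield.
Thornfield and Lucas together hold 80% + 5% = 85% of Anchor, so Lucas controls Anchor.
Thornfield holds 60% of Tessera, so Lucas controls Tessera.
Lucas and Tessera together hold 34% + 43% = 77% of Meridian, so Lucas controls Meridian.
Meridian holds 79% of Everline, so Lucas controls Everline.
Lucas holds 100% of Rowan, so Lucas controls Rowan.
Rowan holds 100% of Windward, so Lucas controls Windward.
No other company's threshold is met.

Anchor Sdn Bhd, Everline Partners Corp, Meridian Industries plc, Rowan Energy AG, Tessera Ventures NV, Thornfield Logistics Ltd, Windward Labs SL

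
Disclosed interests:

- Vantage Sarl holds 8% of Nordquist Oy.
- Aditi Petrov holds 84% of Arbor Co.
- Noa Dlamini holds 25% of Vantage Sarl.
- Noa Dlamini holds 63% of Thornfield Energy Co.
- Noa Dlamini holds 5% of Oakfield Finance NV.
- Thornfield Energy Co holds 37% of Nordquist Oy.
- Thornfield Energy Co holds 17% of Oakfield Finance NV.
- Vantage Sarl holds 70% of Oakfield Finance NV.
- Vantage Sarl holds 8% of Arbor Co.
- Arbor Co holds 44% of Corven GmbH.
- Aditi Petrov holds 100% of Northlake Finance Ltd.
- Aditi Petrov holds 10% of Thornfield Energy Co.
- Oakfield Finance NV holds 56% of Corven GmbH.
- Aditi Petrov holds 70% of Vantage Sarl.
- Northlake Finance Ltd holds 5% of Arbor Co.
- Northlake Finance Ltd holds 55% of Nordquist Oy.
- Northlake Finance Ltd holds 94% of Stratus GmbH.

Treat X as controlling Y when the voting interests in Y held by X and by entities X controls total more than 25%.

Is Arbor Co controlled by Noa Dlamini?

Noa holds 63% of Thornfield, so Noa controls Thornfield.
Thornfield holds 37% of Nordquist, so Noa controls Nordquist.
Neither Noa nor any entity Noa controls holds any voting interest in Arbor.
So Noa does not control Arbor.

No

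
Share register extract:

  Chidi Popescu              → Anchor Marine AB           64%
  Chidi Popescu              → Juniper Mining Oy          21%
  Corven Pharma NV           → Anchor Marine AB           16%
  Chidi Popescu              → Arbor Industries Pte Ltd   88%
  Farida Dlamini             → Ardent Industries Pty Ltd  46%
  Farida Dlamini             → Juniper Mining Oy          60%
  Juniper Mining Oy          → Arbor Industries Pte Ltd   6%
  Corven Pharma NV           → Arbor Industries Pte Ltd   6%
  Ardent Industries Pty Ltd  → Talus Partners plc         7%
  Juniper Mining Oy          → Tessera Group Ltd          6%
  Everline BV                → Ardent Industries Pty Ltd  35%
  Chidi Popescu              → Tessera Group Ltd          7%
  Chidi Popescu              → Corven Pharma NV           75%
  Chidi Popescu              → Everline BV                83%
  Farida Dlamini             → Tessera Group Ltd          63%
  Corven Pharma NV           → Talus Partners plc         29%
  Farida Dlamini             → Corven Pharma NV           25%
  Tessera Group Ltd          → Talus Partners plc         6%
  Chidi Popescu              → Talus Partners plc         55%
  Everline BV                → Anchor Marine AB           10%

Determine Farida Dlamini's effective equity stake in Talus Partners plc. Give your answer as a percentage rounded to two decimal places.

14.47%

Farida reaches Talus along 4 paths.
Via Corven: 25% × 29% = 7.25%.
Via Ardent: 46% × 7% = 3.22%.
Via Tessera: 63% × 6% = 3.78%.
Via Juniper → Tessera: 60% × 6% × 6% = 0.216%.
Total: 7.25% + 3.22% + 3.78% + 0.216% = 14.466%.
Rounded: 14.47%.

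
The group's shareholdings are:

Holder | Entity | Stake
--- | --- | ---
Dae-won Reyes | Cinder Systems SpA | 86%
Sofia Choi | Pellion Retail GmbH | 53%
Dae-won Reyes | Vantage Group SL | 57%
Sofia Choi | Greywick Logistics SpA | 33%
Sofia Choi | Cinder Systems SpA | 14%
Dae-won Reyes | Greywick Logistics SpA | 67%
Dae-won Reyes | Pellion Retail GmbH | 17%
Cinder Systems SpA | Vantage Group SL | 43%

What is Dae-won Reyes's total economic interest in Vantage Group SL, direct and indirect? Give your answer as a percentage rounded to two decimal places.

93.98%

Dae-won reaches Vantage along 2 paths.
Direct stake: 57% = 57%.
Via Cinder: 86% × 43% = 36.98%.
Total: 57% + 36.98% = 93.98%.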